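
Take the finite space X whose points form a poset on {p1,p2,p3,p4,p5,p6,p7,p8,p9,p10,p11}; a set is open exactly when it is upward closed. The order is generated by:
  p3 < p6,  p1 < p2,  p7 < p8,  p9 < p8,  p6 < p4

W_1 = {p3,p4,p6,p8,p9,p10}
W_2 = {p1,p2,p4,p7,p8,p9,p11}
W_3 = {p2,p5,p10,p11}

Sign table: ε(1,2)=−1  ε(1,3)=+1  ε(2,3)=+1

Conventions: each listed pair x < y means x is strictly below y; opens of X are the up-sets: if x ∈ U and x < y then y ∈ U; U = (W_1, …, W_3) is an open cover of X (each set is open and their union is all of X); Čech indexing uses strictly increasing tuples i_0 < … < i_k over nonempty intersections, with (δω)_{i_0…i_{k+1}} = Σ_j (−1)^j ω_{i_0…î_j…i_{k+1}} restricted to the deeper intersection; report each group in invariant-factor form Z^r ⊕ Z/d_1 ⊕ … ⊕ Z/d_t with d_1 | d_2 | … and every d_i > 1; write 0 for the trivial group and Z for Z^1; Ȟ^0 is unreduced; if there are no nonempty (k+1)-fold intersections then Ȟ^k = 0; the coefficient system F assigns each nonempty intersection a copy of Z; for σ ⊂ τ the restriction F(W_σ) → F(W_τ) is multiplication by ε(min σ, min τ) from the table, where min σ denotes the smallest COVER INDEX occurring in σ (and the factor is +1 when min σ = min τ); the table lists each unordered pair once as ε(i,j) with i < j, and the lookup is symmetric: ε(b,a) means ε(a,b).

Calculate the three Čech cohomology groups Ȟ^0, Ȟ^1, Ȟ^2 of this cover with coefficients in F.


nonempty overlaps:
  W12={p4,p8,p9} W13={p10} W23={p2,p11}
C dims 3,3; δ0: rk 3, SNF 1^2·2
degree 0: 3−3−0 = 0 → Ȟ^0 ≅ 0
degree 1: 3−0−3 = 0 plus torsion [2] → Ȟ^1 ≅ Z/2
degree 2: 0−0−0 = 0 → Ȟ^2 ≅ 0

Ȟ^0(U;F) ≅ 0, Ȟ^1(U;F) ≅ Z/2 and Ȟ^2(U;F) ≅ 0


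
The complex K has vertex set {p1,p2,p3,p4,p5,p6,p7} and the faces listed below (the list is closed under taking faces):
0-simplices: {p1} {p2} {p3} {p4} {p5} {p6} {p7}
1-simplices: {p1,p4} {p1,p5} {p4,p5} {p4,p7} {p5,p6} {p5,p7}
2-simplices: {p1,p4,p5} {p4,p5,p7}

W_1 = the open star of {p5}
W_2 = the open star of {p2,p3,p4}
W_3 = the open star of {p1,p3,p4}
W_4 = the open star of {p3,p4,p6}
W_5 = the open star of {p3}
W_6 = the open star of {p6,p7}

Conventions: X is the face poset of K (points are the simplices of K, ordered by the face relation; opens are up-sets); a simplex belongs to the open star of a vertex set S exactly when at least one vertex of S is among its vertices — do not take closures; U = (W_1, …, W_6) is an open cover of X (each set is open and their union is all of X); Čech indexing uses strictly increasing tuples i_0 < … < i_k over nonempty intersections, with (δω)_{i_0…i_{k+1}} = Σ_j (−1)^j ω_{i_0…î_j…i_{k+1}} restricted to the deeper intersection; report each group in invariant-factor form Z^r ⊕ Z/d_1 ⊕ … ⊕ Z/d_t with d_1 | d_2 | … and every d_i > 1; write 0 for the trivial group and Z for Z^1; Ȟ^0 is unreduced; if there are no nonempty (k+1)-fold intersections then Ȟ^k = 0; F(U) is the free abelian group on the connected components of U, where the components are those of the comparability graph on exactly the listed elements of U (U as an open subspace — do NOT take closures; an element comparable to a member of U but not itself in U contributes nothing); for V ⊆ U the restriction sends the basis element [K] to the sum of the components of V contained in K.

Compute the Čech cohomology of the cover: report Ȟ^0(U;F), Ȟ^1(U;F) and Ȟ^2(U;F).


nerve of the cover:
  W1={{p5},{p1,p5},{p4,p5},{p5,p6},{p5,p7},{p1,p4,p5},{p4,p5,p7}} W2={{p2},{p3},{p4},{p1,p4},{p4,p5},{p4,p7},{p1,p4,p5},{p4,p5,p7}} W3={{p1},{p3},{p4},{p1,p4},{p1,p5},{p4,p5},{p4,p7},{p1,p4,p5},{p4,p5,p7}} W4={{p3},{p4},{p6},{p1,p4},{p4,p5},{p4,p7},{p5,p6},{p1,p4,p5},{p4,p5,p7}} W5={{p3}} W6={{p6},{p7},{p4,p7},{p5,p6},{p5,p7},{p4,p5,p7}}
  W12={{p4,p5},{p1,p4,p5},{p4,p5,p7}} W13={{p1,p5},{p4,p5},{p1,p4,p5},{p4,p5,p7}} W14={{p4,p5},{p5,p6},{p1,p4,p5},{p4,p5,p7}} W16={{p5,p6},{p5,p7},{p4,p5,p7}} W23={{p3},{p4},{p1,p4},{p4,p5},{p4,p7},{p1,p4,p5},{p4,p5,p7}} W24={{p3},{p4},{p1,p4},{p4,p5},{p4,p7},{p1,p4,p5},{p4,p5,p7}} W25={{p3}} W26={{p4,p7},{p4,p5,p7}} W34={{p3},{p4},{p1,p4},{p4,p5},{p4,p7},{p1,p4,p5},{p4,p5,p7}} W35={{p3}} W36={{p4,p7},{p4,p5,p7}} W45={{p3}} W46={{p6},{p4,p7},{p5,p6},{p4,p5,p7}}
  W123={{p4,p5},{p1,p4,p5},{p4,p5,p7}} W124={{p4,p5},{p1,p4,p5},{p4,p5,p7}} W126={{p4,p5,p7}} W134={{p4,p5},{p1,p4,p5},{p4,p5,p7}} W136={{p4,p5,p7}} W146={{p5,p6},{p4,p5,p7}} W234={{p3},{p4},{p1,p4},{p4,p5},{p4,p7},{p1,p4,p5},{p4,p5,p7}} W235={{p3}} W236={{p4,p7},{p4,p5,p7}} W245={{p3}} W246={{p4,p7},{p4,p5,p7}} W345={{p3}} W346={{p4,p7},{p4,p5,p7}}
  W1234={{p4,p5},{p1,p4,p5},{p4,p5,p7}} W1236={{p4,p5,p7}} W1246={{p4,p5,p7}} W1346={{p4,p5,p7}} W2345={{p3}} W2346={{p4,p7},{p4,p5,p7}}
  W12346={{p4,p5,p7}}
components per intersection:
  W1: {{p5},{p1,p5},{p4,p5},{p5,p6},{p5,p7},{p1,p4,p5},{p4,p5,p7}}
  W2: {{p2}} {{p3}} {{p4},{p1,p4},{p4,p5},{p4,p7},{p1,p4,p5},{p4,p5,p7}}
  W3: {{p1},{p4},{p1,p4},{p1,p5},{p4,p5},{p4,p7},{p1,p4,p5},{p4,p5,p7}} {{p3}}
  W4: {{p3}} {{p4},{p1,p4},{p4,p5},{p4,p7},{p1,p4,p5},{p4,p5,p7}} {{p6},{p5,p6}}
  W5: {{p3}}
  W6: {{p6},{p5,p6}} {{p7},{p4,p7},{p5,p7},{p4,p5,p7}}
  W12: {{p4,p5},{p1,p4,p5},{p4,p5,p7}}
  W13: {{p1,p5},{p4,p5},{p1,p4,p5},{p4,p5,p7}}
  W14: {{p4,p5},{p1,p4,p5},{p4,p5,p7}} {{p5,p6}}
  W16: {{p5,p6}} {{p5,p7},{p4,p5,p7}}
  W23: {{p3}} {{p4},{p1,p4},{p4,p5},{p4,p7},{p1,p4,p5},{p4,p5,p7}}
  W24: {{p3}} {{p4},{p1,p4},{p4,p5},{p4,p7},{p1,p4,p5},{p4,p5,p7}}
  W25: {{p3}}
  W26: {{p4,p7},{p4,p5,p7}}
  W34: {{p3}} {{p4},{p1,p4},{p4,p5},{p4,p7},{p1,p4,p5},{p4,p5,p7}}
  W35: {{p3}}
  W36: {{p4,p7},{p4,p5,p7}}
  W45: {{p3}}
  W46: {{p6},{p5,p6}} {{p4,p7},{p4,p5,p7}}
  W123: {{p4,p5},{p1,p4,p5},{p4,p5,p7}}
  W124: {{p4,p5},{p1,p4,p5},{p4,p5,p7}}
  W126: {{p4,p5,p7}}
  W134: {{p4,p5},{p1,p4,p5},{p4,p5,p7}}
  W136: {{p4,p5,p7}}
  W146: {{p5,p6}} {{p4,p5,p7}}
  W234: {{p3}} {{p4},{p1,p4},{p4,p5},{p4,p7},{p1,p4,p5},{p4,p5,p7}}
  W235: {{p3}}
  W236: {{p4,p7},{p4,p5,p7}}
  W245: {{p3}}
  W246: {{p4,p7},{p4,p5,p7}}
  W345: {{p3}}
  W346: {{p4,p7},{p4,p5,p7}}
  W1234: {{p4,p5},{p1,p4,p5},{p4,p5,p7}}
  W1236: {{p4,p5,p7}}
  W1246: {{p4,p5,p7}}
  W1346: {{p4,p5,p7}}
  W2345: {{p3}}
  W2346: {{p4,p7},{p4,p5,p7}}
  W12346: {{p4,p5,p7}}
C dims 12,19,15,6; δ0: rk 9, SNF 1^9; δ1: rk 10, SNF 1^10; δ2: rk 5, SNF 1^5
Ȟ^0 = (12 − 9) − 0 = 3, so Ȟ^0 ≅ Z^3
Ȟ^1 = (19 − 10) − 9 = 0, so Ȟ^1 ≅ 0
Ȟ^2 = (15 − 5) − 10 = 0, so Ȟ^2 ≅ 0

Ȟ^0 ≅ Z^3; Ȟ^1 ≅ 0; Ȟ^2 ≅ 0


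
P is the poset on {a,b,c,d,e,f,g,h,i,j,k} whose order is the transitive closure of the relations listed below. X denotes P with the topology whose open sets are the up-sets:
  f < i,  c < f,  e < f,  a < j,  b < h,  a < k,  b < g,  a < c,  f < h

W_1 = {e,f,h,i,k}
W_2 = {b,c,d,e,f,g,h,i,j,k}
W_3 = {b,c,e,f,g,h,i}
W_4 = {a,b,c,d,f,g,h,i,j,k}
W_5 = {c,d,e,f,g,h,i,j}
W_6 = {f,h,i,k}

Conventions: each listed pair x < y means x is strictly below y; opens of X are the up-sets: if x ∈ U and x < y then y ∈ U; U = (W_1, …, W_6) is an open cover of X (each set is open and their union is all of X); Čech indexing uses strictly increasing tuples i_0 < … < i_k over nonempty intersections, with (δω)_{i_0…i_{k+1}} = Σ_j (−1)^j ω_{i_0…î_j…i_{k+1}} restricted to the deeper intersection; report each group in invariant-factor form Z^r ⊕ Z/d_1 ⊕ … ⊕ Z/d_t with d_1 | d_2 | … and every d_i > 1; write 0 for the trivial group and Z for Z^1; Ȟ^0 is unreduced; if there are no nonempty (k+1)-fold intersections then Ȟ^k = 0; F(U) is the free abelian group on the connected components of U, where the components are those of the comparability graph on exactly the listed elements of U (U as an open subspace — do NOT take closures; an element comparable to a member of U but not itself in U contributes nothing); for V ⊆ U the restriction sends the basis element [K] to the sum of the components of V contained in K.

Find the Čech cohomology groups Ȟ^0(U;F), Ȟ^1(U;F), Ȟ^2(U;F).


Ȟ^0 = Z^2,  Ȟ^1 = 0,  Ȟ^2 = 0

cover nerve:
  W12={e,f,h,i,k} W13={e,f,h,i} W14={f,h,i,k} W15={e,f,h,i} W16={f,h,i,k} W23={b,c,e,f,g,h,i} W24={b,c,d,f,g,h,i,j,k} W25={c,d,e,f,g,h,i,j} W26={f,h,i,k} W34={b,c,f,g,h,i} W35={c,e,f,g,h,i} W36={f,h,i} W45={c,d,f,g,h,i,j} W46={f,h,i,k} W56={f,h,i}
  W123={e,f,h,i} W124={f,h,i,k} W125={e,f,h,i} W126={f,h,i,k} W134={f,h,i} W135={e,f,h,i} W136={f,h,i} W145={f,h,i} W146={f,h,i,k} W156={f,h,i} W234={b,c,f,g,h,i} W235={c,e,f,g,h,i} W236={f,h,i} W245={c,d,f,g,h,i,j} W246={f,h,i,k} W256={f,h,i} W345={c,f,g,h,i} W346={f,h,i} W356={f,h,i} W456={f,h,i}
  W1234={f,h,i} W1235={e,f,h,i} W1236={f,h,i} W1245={f,h,i} W1246={f,h,i,k} W1256={f,h,i} W1345={f,h,i} W1346={f,h,i} W1356={f,h,i} W1456={f,h,i} W2345={c,f,g,h,i} W2346={f,h,i} W2356={f,h,i} W2456={f,h,i} W3456={f,h,i}
  W12345={f,h,i} W12346={f,h,i} W12356={f,h,i} W12456={f,h,i} W13456={f,h,i} W23456={f,h,i}
  W123456={f,h,i}
components per intersection:
  W1: {e,f,h,i} {k}
  W2: {b,c,e,f,g,h,i} {d} {j} {k}
  W3: {b,c,e,f,g,h,i}
  W4: {a,b,c,f,g,h,i,j,k} {d}
  W5: {c,e,f,h,i} {d} {g} {j}
  W6: {f,h,i} {k}
  W12: {e,f,h,i} {k}
  W13: {e,f,h,i}
  W14: {f,h,i} {k}
  W15: {e,f,h,i}
  W16: {f,h,i} {k}
  W23: {b,c,e,f,g,h,i}
  W24: {b,c,f,g,h,i} {d} {j} {k}
  W25: {c,e,f,h,i} {d} {g} {j}
  W26: {f,h,i} {k}
  W34: {b,c,f,g,h,i}
  W35: {c,e,f,h,i} {g}
  W36: {f,h,i}
  W45: {c,f,h,i} {d} {g} {j}
  W46: {f,h,i} {k}
  W56: {f,h,i}
  W123: {e,f,h,i}
  W124: {f,h,i} {k}
  W125: {e,f,h,i}
  W126: {f,h,i} {k}
  W134: {f,h,i}
  W135: {e,f,h,i}
  W136: {f,h,i}
  W145: {f,h,i}
  W146: {f,h,i} {k}
  W156: {f,h,i}
  W234: {b,c,f,g,h,i}
  W235: {c,e,f,h,i} {g}
  W236: {f,h,i}
  W245: {c,f,h,i} {d} {g} {j}
  W246: {f,h,i} {k}
  W256: {f,h,i}
  W345: {c,f,h,i} {g}
  W346: {f,h,i}
  W356: {f,h,i}
  W456: {f,h,i}
  W1234: {f,h,i}
  W1235: {e,f,h,i}
  W1236: {f,h,i}
  W1245: {f,h,i}
  W1246: {f,h,i} {k}
  W1256: {f,h,i}
  W1345: {f,h,i}
  W1346: {f,h,i}
  W1356: {f,h,i}
  W1456: {f,h,i}
  W2345: {c,f,h,i} {g}
  W2346: {f,h,i}
  W2356: {f,h,i}
  W2456: {f,h,i}
  W3456: {f,h,i}
  W12345: {f,h,i}
  W12346: {f,h,i}
  W12356: {f,h,i}
  W12456: {f,h,i}
  W13456: {f,h,i}
  W23456: {f,h,i}
  W123456: {f,h,i}
C dims 15,30,29,17; δ0: rk 13, SNF 1^13; δ1: rk 17, SNF 1^17; δ2: rk 12, SNF 1^12
Ȟ^0: (15−13)−0=2 ⇒ Z^2
Ȟ^1: (30−17)−13=0 ⇒ 0
Ȟ^2: (29−12)−17=0 ⇒ 0


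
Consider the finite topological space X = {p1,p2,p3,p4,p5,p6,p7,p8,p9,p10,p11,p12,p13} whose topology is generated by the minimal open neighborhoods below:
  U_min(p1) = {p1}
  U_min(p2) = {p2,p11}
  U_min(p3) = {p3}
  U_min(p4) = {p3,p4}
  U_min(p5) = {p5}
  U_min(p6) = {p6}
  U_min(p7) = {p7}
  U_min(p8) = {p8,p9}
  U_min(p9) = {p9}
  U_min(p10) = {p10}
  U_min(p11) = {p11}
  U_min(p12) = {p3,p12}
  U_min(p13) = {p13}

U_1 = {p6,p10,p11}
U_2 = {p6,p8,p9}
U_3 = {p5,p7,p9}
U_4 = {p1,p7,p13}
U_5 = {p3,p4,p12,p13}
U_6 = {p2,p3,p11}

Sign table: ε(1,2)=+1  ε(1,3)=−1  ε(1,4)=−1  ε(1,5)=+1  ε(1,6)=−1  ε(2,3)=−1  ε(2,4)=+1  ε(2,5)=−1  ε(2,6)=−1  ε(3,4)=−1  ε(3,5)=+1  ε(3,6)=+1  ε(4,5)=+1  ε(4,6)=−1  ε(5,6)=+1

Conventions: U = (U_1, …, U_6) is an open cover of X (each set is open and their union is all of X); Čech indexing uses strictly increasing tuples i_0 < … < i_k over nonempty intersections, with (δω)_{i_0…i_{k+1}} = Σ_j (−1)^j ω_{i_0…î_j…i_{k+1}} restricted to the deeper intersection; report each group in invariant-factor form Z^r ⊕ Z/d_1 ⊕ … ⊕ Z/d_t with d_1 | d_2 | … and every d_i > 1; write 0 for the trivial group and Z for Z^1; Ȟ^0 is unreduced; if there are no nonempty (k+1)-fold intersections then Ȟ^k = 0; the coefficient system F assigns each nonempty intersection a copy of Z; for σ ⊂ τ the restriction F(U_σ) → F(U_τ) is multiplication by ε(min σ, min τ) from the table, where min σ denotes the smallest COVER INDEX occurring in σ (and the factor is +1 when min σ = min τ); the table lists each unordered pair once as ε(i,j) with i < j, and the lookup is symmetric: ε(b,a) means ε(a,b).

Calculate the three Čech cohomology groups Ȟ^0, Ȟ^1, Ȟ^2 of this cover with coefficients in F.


Ȟ^0(U;F) ≅ 0,  Ȟ^1(U;F) ≅ Z/2,  Ȟ^2(U;F) ≅ 0

nerve simplices:
  U12={p6} U16={p11} U23={p9} U34={p7} U45={p13} U56={p3}
C dims 6,6; δ0: rk 6, SNF 1^5·2
degree 0: 6−6−0 = 0 → Ȟ^0 ≅ 0
degree 1: 6−0−6 = 0 plus torsion [2] → Ȟ^1 ≅ Z/2
degree 2: 0−0−0 = 0 → Ȟ^2 ≅ 0


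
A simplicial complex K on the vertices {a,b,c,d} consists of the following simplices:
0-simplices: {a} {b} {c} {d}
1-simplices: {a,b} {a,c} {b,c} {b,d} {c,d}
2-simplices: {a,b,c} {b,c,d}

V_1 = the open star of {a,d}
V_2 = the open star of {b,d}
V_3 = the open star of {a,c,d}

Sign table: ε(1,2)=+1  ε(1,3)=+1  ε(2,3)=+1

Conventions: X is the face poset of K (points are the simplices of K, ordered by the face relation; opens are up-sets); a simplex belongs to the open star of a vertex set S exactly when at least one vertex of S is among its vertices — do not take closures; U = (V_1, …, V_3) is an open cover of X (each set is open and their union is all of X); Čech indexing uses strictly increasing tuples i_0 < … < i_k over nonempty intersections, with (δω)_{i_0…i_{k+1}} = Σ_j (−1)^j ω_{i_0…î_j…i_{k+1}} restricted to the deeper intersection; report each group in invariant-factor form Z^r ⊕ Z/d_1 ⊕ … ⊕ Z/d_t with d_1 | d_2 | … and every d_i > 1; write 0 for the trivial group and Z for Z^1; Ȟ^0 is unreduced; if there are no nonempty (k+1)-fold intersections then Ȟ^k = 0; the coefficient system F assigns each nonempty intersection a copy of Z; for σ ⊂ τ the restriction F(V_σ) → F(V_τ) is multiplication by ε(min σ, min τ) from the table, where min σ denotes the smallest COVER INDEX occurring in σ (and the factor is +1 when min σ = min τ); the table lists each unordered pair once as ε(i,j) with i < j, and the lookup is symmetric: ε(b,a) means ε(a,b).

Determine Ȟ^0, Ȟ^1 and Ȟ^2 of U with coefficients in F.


nonempty overlaps:
  V1={{a},{d},{a,b},{a,c},{b,d},{c,d},{a,b,c},{b,c,d}} V2={{b},{d},{a,b},{b,c},{b,d},{c,d},{a,b,c},{b,c,d}} V3={{a},{c},{d},{a,b},{a,c},{b,c},{b,d},{c,d},{a,b,c},{b,c,d}}
  V12={{d},{a,b},{b,d},{c,d},{a,b,c},{b,c,d}} V13={{a},{d},{a,b},{a,c},{b,d},{c,d},{a,b,c},{b,c,d}} V23={{d},{a,b},{b,c},{b,d},{c,d},{a,b,c},{b,c,d}}
  V123={{d},{a,b},{b,d},{c,d},{a,b,c},{b,c,d}}
C dims 3,3,1; δ0: rk 2, SNF 1^2; δ1: rk 1, SNF 1^1
degree 0: 3−2−0 = 1 → Ȟ^0 ≅ Z
degree 1: 3−1−2 = 0 → Ȟ^1 ≅ 0
degree 2: 1−0−1 = 0 → Ȟ^2 ≅ 0

Ȟ^0(U;F) ≅ Z, Ȟ^1(U;F) ≅ 0, Ȟ^2(U;F) ≅ 0


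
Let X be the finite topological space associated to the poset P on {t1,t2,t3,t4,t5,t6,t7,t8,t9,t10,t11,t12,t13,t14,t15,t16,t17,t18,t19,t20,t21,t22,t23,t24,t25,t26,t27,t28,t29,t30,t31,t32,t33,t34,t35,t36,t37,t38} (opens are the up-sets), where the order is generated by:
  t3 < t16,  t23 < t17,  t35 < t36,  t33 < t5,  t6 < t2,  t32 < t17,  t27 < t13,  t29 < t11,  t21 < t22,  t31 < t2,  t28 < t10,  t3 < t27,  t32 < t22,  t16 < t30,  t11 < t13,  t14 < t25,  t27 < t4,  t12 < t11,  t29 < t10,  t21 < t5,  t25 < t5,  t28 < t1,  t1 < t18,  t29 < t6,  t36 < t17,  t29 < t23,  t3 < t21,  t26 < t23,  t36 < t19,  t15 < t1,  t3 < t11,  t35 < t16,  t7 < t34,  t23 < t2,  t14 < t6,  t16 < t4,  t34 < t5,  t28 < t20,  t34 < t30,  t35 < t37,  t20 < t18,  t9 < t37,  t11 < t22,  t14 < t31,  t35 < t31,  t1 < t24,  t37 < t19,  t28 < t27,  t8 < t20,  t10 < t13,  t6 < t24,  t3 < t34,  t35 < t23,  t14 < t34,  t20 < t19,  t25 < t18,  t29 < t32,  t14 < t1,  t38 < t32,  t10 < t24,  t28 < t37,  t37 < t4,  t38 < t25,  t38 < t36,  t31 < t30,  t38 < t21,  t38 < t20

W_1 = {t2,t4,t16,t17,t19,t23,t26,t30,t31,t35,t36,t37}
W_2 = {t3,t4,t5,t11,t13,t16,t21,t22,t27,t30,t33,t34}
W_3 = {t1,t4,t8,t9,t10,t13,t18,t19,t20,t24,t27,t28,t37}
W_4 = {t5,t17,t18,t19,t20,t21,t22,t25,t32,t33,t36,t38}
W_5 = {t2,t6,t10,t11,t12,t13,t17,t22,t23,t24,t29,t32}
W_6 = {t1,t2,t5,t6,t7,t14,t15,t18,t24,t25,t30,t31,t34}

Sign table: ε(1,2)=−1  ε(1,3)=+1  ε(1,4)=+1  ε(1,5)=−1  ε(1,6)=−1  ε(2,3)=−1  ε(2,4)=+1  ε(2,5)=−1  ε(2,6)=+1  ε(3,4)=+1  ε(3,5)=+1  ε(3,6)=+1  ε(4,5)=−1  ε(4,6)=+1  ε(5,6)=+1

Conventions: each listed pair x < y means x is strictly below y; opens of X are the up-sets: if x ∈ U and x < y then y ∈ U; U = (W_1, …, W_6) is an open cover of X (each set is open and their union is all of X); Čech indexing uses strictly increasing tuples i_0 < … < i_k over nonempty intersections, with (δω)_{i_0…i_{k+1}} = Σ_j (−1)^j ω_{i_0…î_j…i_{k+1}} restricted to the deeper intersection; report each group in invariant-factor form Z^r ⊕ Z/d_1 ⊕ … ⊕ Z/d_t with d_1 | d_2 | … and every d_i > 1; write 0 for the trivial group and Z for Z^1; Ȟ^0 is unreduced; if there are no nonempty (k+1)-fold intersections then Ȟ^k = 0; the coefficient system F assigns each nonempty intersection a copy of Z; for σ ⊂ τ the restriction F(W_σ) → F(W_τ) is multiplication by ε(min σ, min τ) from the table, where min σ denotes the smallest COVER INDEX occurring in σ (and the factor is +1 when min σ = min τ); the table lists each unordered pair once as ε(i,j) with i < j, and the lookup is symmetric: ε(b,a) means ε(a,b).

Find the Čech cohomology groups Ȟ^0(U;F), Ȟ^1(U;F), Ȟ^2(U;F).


nerve of the cover:
  W12={t4,t16,t30} W13={t4,t19,t37} W14={t17,t19,t36} W15={t2,t17,t23} W16={t2,t30,t31} W23={t4,t13,t27} W24={t5,t21,t22,t33} W25={t11,t13,t22} W26={t5,t30,t34} W34={t18,t19,t20} W35={t10,t13,t24} W36={t1,t18,t24} W45={t17,t22,t32} W46={t5,t18,t25} W56={t2,t6,t24}
  W123={t4} W126={t30} W134={t19} W145={t17} W156={t2} W235={t13} W245={t22} W246={t5} W346={t18} W356={t24}
C dims 6,15,10; δ0: rk 6, SNF 1^5·2; δ1: rk 9, SNF 1^9
Ȟ^0 = (6 − 6) − 0 = 0, so Ȟ^0 ≅ 0
Ȟ^1 = (15 − 9) − 6 = 0 plus torsion [2], so Ȟ^1 ≅ Z/2
Ȟ^2 = (10 − 0) − 9 = 1, so Ȟ^2 ≅ Z

Ȟ^0 = 0; Ȟ^1 = Z/2; Ȟ^2 = Z


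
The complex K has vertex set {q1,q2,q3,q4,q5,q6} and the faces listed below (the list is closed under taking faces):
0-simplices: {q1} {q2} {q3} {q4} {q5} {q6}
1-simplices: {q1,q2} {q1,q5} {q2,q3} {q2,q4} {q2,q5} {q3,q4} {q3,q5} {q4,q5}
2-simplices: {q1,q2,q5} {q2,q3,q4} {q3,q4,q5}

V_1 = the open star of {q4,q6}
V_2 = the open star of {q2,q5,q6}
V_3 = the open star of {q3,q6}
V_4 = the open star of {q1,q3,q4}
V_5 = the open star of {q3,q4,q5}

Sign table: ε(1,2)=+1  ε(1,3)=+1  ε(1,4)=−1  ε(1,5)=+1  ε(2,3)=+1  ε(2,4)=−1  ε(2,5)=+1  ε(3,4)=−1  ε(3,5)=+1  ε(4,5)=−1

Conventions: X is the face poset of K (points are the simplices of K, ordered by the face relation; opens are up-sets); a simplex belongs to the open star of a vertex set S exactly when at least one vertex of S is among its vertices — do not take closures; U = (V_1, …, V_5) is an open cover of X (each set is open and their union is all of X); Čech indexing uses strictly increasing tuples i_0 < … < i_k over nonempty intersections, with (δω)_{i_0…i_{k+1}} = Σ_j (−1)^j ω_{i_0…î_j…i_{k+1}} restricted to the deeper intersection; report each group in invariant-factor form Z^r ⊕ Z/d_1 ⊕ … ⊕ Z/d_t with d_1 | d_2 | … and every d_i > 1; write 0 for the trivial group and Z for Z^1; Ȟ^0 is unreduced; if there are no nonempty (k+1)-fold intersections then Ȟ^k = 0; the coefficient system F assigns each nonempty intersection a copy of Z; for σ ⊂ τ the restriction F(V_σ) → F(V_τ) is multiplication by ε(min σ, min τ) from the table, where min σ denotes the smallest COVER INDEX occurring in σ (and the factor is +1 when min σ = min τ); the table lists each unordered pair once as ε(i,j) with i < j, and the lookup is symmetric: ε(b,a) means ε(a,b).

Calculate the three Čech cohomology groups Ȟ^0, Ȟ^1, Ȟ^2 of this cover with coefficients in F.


Ȟ^0(U;F) ≅ Z, Ȟ^1(U;F) ≅ 0 and Ȟ^2(U;F) ≅ 0

nerve simplices:
  V1={{q4},{q6},{q2,q4},{q3,q4},{q4,q5},{q2,q3,q4},{q3,q4,q5}} V2={{q2},{q5},{q6},{q1,q2},{q1,q5},{q2,q3},{q2,q4},{q2,q5},{q3,q5},{q4,q5},{q1,q2,q5},{q2,q3,q4},{q3,q4,q5}} V3={{q3},{q6},{q2,q3},{q3,q4},{q3,q5},{q2,q3,q4},{q3,q4,q5}} V4={{q1},{q3},{q4},{q1,q2},{q1,q5},{q2,q3},{q2,q4},{q3,q4},{q3,q5},{q4,q5},{q1,q2,q5},{q2,q3,q4},{q3,q4,q5}} V5={{q3},{q4},{q5},{q1,q5},{q2,q3},{q2,q4},{q2,q5},{q3,q4},{q3,q5},{q4,q5},{q1,q2,q5},{q2,q3,q4},{q3,q4,q5}}
  V12={{q6},{q2,q4},{q4,q5},{q2,q3,q4},{q3,q4,q5}} V13={{q6},{q3,q4},{q2,q3,q4},{q3,q4,q5}} V14={{q4},{q2,q4},{q3,q4},{q4,q5},{q2,q3,q4},{q3,q4,q5}} V15={{q4},{q2,q4},{q3,q4},{q4,q5},{q2,q3,q4},{q3,q4,q5}} V23={{q6},{q2,q3},{q3,q5},{q2,q3,q4},{q3,q4,q5}} V24={{q1,q2},{q1,q5},{q2,q3},{q2,q4},{q3,q5},{q4,q5},{q1,q2,q5},{q2,q3,q4},{q3,q4,q5}} V25={{q5},{q1,q5},{q2,q3},{q2,q4},{q2,q5},{q3,q5},{q4,q5},{q1,q2,q5},{q2,q3,q4},{q3,q4,q5}} V34={{q3},{q2,q3},{q3,q4},{q3,q5},{q2,q3,q4},{q3,q4,q5}} V35={{q3},{q2,q3},{q3,q4},{q3,q5},{q2,q3,q4},{q3,q4,q5}} V45={{q3},{q4},{q1,q5},{q2,q3},{q2,q4},{q3,q4},{q3,q5},{q4,q5},{q1,q2,q5},{q2,q3,q4},{q3,q4,q5}}
  V123={{q6},{q2,q3,q4},{q3,q4,q5}} V124={{q2,q4},{q4,q5},{q2,q3,q4},{q3,q4,q5}} V125={{q2,q4},{q4,q5},{q2,q3,q4},{q3,q4,q5}} V134={{q3,q4},{q2,q3,q4},{q3,q4,q5}} V135={{q3,q4},{q2,q3,q4},{q3,q4,q5}} V145={{q4},{q2,q4},{q3,q4},{q4,q5},{q2,q3,q4},{q3,q4,q5}} V234={{q2,q3},{q3,q5},{q2,q3,q4},{q3,q4,q5}} V235={{q2,q3},{q3,q5},{q2,q3,q4},{q3,q4,q5}} V245={{q1,q5},{q2,q3},{q2,q4},{q3,q5},{q4,q5},{q1,q2,q5},{q2,q3,q4},{q3,q4,q5}} V345={{q3},{q2,q3},{q3,q4},{q3,q5},{q2,q3,q4},{q3,q4,q5}}
  V1234={{q2,q3,q4},{q3,q4,q5}} V1235={{q2,q3,q4},{q3,q4,q5}} V1245={{q2,q4},{q4,q5},{q2,q3,q4},{q3,q4,q5}} V1345={{q3,q4},{q2,q3,q4},{q3,q4,q5}} V2345={{q2,q3},{q3,q5},{q2,q3,q4},{q3,q4,q5}}
  V12345={{q2,q3,q4},{q3,q4,q5}}
C dims 5,10,10,5; δ0: rk 4, SNF 1^4; δ1: rk 6, SNF 1^6; δ2: rk 4, SNF 1^4
degree 0: 5−4−0 = 1 → Ȟ^0 ≅ Z
degree 1: 10−6−4 = 0 → Ȟ^1 ≅ 0
degree 2: 10−4−6 = 0 → Ȟ^2 ≅ 0


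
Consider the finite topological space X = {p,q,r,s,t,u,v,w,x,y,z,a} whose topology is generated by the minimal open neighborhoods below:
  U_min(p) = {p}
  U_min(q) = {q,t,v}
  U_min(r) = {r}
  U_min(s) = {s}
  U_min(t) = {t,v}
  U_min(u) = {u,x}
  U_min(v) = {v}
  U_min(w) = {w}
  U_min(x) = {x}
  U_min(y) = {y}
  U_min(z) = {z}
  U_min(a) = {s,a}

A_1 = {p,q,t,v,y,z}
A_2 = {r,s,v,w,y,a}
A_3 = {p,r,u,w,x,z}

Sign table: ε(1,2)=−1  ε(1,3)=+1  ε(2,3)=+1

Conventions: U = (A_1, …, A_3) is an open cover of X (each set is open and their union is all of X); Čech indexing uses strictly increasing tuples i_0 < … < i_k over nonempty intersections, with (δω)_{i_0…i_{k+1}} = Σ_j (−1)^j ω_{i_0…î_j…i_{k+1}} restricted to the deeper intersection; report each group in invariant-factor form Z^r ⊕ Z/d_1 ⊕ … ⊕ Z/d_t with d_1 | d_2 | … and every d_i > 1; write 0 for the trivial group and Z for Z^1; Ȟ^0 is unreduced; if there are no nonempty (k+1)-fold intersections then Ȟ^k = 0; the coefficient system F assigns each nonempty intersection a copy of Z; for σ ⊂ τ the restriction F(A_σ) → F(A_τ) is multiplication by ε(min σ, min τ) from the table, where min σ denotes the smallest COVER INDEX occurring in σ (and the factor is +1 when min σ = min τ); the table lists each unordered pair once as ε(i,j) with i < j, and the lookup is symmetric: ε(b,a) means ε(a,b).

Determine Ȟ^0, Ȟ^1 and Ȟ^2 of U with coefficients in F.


intersection data:
  A12={v,y} A13={p,z} A23={r,w}
C dims 3,3; δ0: rk 3, SNF 1^2·2
Ȟ^0 = (3 − 3) − 0 = 0, so Ȟ^0 ≅ 0
Ȟ^1 = (3 − 0) − 3 = 0 plus torsion [2], so Ȟ^1 ≅ Z/2
Ȟ^2 = (0 − 0) − 0 = 0, so Ȟ^2 ≅ 0

Ȟ^0 = 0, Ȟ^1 = Z/2 and Ȟ^2 = 0


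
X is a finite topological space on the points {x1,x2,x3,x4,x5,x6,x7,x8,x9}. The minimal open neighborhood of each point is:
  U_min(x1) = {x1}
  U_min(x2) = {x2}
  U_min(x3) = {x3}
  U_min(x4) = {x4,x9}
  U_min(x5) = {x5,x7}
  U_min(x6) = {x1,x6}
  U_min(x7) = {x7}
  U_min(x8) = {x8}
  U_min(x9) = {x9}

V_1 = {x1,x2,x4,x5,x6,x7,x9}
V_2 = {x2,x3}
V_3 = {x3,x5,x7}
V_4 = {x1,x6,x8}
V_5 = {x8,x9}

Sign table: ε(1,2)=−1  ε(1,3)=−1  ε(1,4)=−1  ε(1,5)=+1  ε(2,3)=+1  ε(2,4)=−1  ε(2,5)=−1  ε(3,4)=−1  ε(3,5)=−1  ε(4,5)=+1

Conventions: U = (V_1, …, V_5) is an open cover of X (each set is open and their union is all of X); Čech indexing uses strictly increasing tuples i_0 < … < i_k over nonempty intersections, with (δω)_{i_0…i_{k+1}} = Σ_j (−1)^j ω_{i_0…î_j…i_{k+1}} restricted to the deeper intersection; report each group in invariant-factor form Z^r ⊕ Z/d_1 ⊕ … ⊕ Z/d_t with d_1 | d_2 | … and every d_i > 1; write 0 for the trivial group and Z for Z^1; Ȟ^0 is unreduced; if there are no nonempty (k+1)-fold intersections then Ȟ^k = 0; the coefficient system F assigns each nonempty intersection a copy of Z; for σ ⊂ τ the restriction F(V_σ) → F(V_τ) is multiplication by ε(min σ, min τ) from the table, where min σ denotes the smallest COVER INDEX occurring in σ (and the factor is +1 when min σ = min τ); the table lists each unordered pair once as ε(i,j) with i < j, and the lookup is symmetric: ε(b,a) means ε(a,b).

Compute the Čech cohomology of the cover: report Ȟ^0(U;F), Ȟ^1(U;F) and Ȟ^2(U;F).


intersection data:
  V12={x2} V13={x5,x7} V14={x1,x6} V15={x9} V23={x3} V45={x8}
C dims 5,6; δ0: rk 5, SNF 1^4·2
Ȟ^0 = (5 − 5) − 0 = 0, so Ȟ^0 ≅ 0
Ȟ^1 = (6 − 0) − 5 = 1 plus torsion [2], so Ȟ^1 ≅ Z ⊕ Z/2
Ȟ^2 = (0 − 0) − 0 = 0, so Ȟ^2 ≅ 0

Ȟ^0(U;F) ≅ 0; Ȟ^1(U;F) ≅ Z ⊕ Z/2; Ȟ^2(U;F) ≅ 0


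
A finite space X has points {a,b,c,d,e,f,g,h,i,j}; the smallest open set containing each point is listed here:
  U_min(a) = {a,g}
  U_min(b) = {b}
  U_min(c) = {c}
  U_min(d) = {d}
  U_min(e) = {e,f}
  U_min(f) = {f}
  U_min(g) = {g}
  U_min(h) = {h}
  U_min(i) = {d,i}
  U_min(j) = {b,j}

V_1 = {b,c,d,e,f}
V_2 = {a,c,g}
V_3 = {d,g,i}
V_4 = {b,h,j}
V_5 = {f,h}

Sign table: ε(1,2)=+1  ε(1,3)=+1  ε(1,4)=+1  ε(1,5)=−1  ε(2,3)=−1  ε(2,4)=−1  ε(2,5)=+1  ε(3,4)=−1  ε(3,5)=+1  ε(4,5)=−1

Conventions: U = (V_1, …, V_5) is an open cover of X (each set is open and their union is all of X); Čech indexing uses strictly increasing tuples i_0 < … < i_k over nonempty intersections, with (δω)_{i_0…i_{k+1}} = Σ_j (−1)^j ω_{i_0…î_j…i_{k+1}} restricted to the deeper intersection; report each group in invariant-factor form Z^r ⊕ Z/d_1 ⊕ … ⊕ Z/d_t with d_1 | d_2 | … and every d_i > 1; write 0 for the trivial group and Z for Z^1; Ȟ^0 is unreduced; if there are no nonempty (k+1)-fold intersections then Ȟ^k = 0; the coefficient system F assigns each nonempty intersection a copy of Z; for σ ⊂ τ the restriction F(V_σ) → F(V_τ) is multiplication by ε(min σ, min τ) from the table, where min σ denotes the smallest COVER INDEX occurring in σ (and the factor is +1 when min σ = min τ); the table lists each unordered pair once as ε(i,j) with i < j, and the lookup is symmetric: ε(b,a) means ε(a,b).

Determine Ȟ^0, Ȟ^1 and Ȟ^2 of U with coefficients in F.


Ȟ^0(U;F) ≅ 0, Ȟ^1(U;F) ≅ Z ⊕ Z/2, Ȟ^2(U;F) ≅ 0

nerve of the cover:
  V12={c} V13={d} V14={b} V15={f} V23={g} V45={h}
C dims 5,6; δ0: rk 5, SNF 1^4·2
Ȟ^0 = (5 − 5) − 0 = 0, so Ȟ^0 ≅ 0
Ȟ^1 = (6 − 0) − 5 = 1 plus torsion [2], so Ȟ^1 ≅ Z ⊕ Z/2
Ȟ^2 = (0 − 0) − 0 = 0, so Ȟ^2 ≅ 0


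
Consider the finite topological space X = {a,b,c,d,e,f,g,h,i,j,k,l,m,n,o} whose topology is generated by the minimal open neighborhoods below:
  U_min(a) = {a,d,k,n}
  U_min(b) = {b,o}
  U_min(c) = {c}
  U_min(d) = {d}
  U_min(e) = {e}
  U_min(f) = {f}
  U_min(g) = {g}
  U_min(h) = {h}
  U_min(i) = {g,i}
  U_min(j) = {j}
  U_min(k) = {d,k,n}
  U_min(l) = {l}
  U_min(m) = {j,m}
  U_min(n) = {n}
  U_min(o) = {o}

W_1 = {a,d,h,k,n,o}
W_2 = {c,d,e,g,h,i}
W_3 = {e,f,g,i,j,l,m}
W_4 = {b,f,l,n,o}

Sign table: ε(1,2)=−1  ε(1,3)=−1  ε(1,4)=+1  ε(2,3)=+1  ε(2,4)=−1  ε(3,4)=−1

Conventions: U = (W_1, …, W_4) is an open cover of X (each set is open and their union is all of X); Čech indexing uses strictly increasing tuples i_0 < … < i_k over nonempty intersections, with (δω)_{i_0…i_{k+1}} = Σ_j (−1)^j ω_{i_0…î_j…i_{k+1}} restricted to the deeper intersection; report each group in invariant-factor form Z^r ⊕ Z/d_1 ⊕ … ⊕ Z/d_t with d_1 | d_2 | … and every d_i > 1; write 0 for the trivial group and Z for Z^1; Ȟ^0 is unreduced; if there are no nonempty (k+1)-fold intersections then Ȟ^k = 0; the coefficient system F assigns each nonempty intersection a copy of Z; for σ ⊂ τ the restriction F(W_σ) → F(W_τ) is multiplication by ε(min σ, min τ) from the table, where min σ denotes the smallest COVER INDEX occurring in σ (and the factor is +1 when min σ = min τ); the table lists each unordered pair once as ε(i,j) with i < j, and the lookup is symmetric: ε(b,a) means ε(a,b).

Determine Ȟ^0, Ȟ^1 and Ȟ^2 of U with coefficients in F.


intersection data:
  W12={d,h} W14={n,o} W23={e,g,i} W34={f,l}
C dims 4,4; δ0: rk 3, SNF 1^3
Ȟ^0 = (4 − 3) − 0 = 1, so Ȟ^0 ≅ Z
Ȟ^1 = (4 − 0) − 3 = 1, so Ȟ^1 ≅ Z
Ȟ^2 = (0 − 0) − 0 = 0, so Ȟ^2 ≅ 0

Ȟ^0(U;F) ≅ Z,  Ȟ^1(U;F) ≅ Z,  Ȟ^2(U;F) ≅ 0


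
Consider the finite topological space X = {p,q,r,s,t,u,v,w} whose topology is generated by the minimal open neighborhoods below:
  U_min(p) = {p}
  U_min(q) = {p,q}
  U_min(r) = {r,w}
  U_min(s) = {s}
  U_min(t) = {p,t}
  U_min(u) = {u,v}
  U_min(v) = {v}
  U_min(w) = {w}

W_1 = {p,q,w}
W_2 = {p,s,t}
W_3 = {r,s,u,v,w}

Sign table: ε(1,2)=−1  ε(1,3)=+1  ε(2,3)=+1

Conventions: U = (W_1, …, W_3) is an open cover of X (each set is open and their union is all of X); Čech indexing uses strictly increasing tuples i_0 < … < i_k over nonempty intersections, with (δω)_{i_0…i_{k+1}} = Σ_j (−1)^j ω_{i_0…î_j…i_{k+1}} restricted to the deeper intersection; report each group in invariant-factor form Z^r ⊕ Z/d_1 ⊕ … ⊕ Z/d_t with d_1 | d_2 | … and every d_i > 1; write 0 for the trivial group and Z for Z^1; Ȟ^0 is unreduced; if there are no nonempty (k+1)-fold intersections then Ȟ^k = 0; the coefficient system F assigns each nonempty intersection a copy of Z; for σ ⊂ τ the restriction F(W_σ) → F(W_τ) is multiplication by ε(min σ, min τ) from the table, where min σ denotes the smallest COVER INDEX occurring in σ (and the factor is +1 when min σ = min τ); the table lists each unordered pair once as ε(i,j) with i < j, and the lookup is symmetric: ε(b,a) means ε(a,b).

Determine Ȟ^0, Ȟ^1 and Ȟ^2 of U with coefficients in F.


nonempty overlaps:
  W12={p} W13={w} W23={s}
C dims 3,3; δ0: rk 3, SNF 1^2·2
degree 0: 3−3−0 = 0 → Ȟ^0 ≅ 0
degree 1: 3−0−3 = 0 plus torsion [2] → Ȟ^1 ≅ Z/2
degree 2: 0−0−0 = 0 → Ȟ^2 ≅ 0

Ȟ^0 ≅ 0; Ȟ^1 ≅ Z/2; Ȟ^2 ≅ 0


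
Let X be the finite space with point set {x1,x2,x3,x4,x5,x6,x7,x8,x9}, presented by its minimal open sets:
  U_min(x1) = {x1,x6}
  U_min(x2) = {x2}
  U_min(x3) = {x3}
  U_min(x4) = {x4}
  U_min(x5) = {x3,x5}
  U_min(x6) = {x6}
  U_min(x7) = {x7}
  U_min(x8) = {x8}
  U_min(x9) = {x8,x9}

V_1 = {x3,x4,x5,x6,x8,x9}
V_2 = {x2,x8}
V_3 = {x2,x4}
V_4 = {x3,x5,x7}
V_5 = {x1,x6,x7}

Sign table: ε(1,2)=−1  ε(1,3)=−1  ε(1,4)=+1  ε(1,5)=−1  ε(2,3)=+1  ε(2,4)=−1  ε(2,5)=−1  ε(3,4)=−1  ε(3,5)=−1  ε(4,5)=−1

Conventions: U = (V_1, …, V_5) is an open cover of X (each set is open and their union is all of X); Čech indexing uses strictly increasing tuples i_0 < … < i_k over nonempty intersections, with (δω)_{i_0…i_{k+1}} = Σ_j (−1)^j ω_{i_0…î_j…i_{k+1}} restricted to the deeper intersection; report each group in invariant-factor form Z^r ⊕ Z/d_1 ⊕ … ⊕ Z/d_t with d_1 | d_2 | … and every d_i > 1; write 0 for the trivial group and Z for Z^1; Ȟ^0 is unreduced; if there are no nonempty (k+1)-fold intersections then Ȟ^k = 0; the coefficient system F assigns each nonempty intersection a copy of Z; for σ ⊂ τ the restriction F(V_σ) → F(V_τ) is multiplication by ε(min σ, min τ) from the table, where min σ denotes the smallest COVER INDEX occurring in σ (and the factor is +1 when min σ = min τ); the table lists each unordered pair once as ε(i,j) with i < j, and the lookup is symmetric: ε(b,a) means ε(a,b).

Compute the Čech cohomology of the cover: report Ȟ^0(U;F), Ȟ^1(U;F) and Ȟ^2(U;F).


Ȟ^0(U;F) ≅ Z; Ȟ^1(U;F) ≅ Z^2; Ȟ^2(U;F) ≅ 0

nonempty intersections:
  V12={x8} V13={x4} V14={x3,x5} V15={x6} V23={x2} V45={x7}
C dims 5,6; δ0: rk 4, SNF 1^4
Ȟ^0: (5−4)−0=1 ⇒ Z
Ȟ^1: (6−0)−4=2 ⇒ Z^2
Ȟ^2: (0−0)−0=0 ⇒ 0


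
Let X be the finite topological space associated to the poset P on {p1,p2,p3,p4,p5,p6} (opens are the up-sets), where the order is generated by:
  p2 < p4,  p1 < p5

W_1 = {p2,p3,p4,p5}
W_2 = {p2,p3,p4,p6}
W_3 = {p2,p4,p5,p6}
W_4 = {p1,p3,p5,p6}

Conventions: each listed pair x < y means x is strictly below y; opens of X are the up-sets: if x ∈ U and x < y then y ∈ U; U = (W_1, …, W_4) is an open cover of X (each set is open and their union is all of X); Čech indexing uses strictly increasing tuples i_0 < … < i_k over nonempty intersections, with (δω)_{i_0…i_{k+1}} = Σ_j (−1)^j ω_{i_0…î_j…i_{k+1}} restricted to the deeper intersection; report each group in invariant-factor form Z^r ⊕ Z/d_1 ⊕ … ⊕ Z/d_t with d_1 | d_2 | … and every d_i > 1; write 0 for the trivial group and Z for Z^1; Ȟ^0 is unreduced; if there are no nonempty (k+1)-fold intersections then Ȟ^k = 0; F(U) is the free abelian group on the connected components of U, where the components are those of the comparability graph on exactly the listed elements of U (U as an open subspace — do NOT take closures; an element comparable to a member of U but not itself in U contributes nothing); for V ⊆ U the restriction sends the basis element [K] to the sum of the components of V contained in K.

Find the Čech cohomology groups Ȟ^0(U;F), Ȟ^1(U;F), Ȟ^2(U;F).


nerve simplices:
  W12={p2,p3,p4} W13={p2,p4,p5} W14={p3,p5} W23={p2,p4,p6} W24={p3,p6} W34={p5,p6}
  W123={p2,p4} W124={p3} W134={p5} W234={p6}
components per intersection:
  W1: {p2,p4} {p3} {p5}
  W2: {p2,p4} {p3} {p6}
  W3: {p2,p4} {p5} {p6}
  W4: {p1,p5} {p3} {p6}
  W12: {p2,p4} {p3}
  W13: {p2,p4} {p5}
  W14: {p3} {p5}
  W23: {p2,p4} {p6}
  W24: {p3} {p6}
  W34: {p5} {p6}
  W123: {p2,p4}
  W124: {p3}
  W134: {p5}
  W234: {p6}
C dims 12,12,4; δ0: rk 8, SNF 1^8; δ1: rk 4, SNF 1^4
degree 0: 12−8−0 = 4 → Ȟ^0 ≅ Z^4
degree 1: 12−4−8 = 0 → Ȟ^1 ≅ 0
degree 2: 4−0−4 = 0 → Ȟ^2 ≅ 0

Ȟ^0 ≅ Z^4, Ȟ^1 ≅ 0, Ȟ^2 ≅ 0


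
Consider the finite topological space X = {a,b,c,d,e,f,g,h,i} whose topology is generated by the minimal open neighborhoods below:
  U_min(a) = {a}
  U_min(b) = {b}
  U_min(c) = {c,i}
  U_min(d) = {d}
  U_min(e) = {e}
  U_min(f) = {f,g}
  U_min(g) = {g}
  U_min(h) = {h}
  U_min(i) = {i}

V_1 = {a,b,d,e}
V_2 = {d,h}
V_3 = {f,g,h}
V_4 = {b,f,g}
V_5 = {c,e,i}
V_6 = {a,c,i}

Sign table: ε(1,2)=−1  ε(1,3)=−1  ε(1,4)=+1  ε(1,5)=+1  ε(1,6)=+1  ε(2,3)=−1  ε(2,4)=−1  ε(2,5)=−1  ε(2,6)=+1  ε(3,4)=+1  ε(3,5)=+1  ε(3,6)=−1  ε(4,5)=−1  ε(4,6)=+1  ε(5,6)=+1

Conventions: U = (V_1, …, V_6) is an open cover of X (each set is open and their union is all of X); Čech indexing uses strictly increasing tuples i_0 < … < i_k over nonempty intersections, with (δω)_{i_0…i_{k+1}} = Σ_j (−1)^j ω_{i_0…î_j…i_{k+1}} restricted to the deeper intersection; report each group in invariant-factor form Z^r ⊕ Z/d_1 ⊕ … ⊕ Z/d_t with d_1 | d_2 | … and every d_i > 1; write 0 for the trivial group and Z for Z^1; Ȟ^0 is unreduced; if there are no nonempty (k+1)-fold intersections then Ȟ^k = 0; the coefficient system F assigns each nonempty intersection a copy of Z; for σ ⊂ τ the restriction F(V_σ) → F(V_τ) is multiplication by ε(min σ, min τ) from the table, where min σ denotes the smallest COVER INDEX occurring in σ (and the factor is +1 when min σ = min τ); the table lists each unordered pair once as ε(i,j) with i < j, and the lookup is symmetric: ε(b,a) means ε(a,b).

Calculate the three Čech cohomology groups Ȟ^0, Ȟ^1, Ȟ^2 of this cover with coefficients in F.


nonempty intersections:
  V12={d} V14={b} V15={e} V16={a} V23={h} V34={f,g} V56={c,i}
C dims 6,7; δ0: rk 5, SNF 1^5
Ȟ^0: (6−5)−0=1 ⇒ Z
Ȟ^1: (7−0)−5=2 ⇒ Z^2
Ȟ^2: (0−0)−0=0 ⇒ 0

Ȟ^0 = Z; Ȟ^1 = Z^2; Ȟ^2 = 0


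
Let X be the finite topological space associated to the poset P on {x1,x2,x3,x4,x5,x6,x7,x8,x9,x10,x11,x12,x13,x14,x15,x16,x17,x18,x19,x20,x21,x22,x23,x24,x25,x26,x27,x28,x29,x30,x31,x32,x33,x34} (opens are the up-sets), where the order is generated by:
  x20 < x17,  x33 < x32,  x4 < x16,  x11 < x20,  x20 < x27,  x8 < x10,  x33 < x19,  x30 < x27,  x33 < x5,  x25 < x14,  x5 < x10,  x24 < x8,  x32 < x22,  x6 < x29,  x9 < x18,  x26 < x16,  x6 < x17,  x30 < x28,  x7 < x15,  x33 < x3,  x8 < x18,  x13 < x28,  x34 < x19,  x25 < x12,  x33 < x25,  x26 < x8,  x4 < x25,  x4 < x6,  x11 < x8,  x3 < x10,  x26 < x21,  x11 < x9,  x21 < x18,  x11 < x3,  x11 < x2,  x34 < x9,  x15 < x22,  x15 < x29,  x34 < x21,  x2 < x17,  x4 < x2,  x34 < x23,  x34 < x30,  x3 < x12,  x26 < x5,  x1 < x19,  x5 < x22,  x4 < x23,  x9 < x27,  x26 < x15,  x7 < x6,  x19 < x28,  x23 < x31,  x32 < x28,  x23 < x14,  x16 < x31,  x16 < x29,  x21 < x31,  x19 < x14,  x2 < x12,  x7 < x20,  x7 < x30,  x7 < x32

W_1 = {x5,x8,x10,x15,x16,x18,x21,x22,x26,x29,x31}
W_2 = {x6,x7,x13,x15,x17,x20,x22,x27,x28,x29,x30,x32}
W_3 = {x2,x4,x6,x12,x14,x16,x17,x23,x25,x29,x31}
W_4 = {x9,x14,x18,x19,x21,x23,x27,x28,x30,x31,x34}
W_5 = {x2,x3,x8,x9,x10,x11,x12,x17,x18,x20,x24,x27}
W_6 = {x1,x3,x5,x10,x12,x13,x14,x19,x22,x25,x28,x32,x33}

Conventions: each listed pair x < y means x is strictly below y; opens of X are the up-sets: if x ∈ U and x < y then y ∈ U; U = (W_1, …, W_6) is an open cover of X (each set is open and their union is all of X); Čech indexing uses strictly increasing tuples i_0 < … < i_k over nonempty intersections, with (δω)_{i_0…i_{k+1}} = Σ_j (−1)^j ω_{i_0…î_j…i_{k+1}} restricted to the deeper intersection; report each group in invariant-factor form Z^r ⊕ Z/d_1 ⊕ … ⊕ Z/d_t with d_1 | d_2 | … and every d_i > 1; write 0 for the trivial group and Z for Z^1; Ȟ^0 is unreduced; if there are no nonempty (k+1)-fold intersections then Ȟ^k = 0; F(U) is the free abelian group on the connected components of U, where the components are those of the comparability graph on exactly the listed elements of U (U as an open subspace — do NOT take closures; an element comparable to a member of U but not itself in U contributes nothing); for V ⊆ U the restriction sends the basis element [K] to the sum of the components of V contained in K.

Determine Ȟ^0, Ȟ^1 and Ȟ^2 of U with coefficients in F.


Ȟ^0(U;F) ≅ Z; Ȟ^1(U;F) ≅ 0; Ȟ^2(U;F) ≅ Z/2

cover nerve:
  W12={x15,x22,x29} W13={x16,x29,x31} W14={x18,x21,x31} W15={x8,x10,x18} W16={x5,x10,x22} W23={x6,x17,x29} W24={x27,x28,x30} W25={x17,x20,x27} W26={x13,x22,x28,x32} W34={x14,x23,x31} W35={x2,x12,x17} W36={x12,x14,x25} W45={x9,x18,x27} W46={x14,x19,x28} W56={x3,x10,x12}
  W123={x29} W126={x22} W134={x31} W145={x18} W156={x10} W235={x17} W245={x27} W246={x28} W346={x14} W356={x12}
components per intersection:
  W1: {x5,x8,x10,x15,x16,x18,x21,x22,x26,x29,x31}
  W2: {x6,x7,x13,x15,x17,x20,x22,x27,x28,x29,x30,x32}
  W3: {x2,x4,x6,x12,x14,x16,x17,x23,x25,x29,x31}
  W4: {x9,x14,x18,x19,x21,x23,x27,x28,x30,x31,x34}
  W5: {x2,x3,x8,x9,x10,x11,x12,x17,x18,x20,x24,x27}
  W6: {x1,x3,x5,x10,x12,x13,x14,x19,x22,x25,x28,x32,x33}
  W12: {x15,x22,x29}
  W13: {x16,x29,x31}
  W14: {x18,x21,x31}
  W15: {x8,x10,x18}
  W16: {x5,x10,x22}
  W23: {x6,x17,x29}
  W24: {x27,x28,x30}
  W25: {x17,x20,x27}
  W26: {x13,x22,x28,x32}
  W34: {x14,x23,x31}
  W35: {x2,x12,x17}
  W36: {x12,x14,x25}
  W45: {x9,x18,x27}
  W46: {x14,x19,x28}
  W56: {x3,x10,x12}
  W123: {x29}
  W126: {x22}
  W134: {x31}
  W145: {x18}
  W156: {x10}
  W235: {x17}
  W245: {x27}
  W246: {x28}
  W346: {x14}
  W356: {x12}
C dims 6,15,10; δ0: rk 5, SNF 1^5; δ1: rk 10, SNF 1^9·2
Ȟ^0: (6−5)−0=1 ⇒ Z
Ȟ^1: (15−10)−5=0 ⇒ 0
Ȟ^2: (10−0)−10=0 plus torsion [2] ⇒ Z/2


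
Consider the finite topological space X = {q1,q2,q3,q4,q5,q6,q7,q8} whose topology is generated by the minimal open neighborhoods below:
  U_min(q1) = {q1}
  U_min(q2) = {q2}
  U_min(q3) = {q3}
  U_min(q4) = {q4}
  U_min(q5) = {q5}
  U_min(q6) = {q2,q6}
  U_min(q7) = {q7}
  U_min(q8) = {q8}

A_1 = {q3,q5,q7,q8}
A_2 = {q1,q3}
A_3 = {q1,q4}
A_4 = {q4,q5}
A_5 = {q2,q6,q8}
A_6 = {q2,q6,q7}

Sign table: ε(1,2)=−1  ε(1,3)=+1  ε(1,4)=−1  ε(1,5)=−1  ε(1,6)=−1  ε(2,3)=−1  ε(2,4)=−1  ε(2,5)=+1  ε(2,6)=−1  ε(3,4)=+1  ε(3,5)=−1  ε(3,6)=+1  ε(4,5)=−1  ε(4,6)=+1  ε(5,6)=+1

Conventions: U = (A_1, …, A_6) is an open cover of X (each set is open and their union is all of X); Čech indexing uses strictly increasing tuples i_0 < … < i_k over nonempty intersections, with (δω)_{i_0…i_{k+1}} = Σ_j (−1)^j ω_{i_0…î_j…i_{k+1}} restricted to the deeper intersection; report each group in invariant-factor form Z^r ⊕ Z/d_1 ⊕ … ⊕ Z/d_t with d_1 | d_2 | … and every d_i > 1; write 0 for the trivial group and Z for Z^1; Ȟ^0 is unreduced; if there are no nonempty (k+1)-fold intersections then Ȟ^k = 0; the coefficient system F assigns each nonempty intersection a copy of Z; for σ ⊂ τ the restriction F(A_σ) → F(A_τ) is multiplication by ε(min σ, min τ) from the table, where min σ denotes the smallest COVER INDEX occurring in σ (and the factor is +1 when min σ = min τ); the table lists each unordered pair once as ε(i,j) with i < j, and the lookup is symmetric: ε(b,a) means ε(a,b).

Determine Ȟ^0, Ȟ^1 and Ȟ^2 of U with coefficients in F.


nonempty overlaps:
  A12={q3} A14={q5} A15={q8} A16={q7} A23={q1} A34={q4} A56={q2,q6}
C dims 6,7; δ0: rk 6, SNF 1^5·2
degree 0: 6−6−0 = 0 → Ȟ^0 ≅ 0
degree 1: 7−0−6 = 1 plus torsion [2] → Ȟ^1 ≅ Z ⊕ Z/2
degree 2: 0−0−0 = 0 → Ȟ^2 ≅ 0

Ȟ^0 ≅ 0, Ȟ^1 ≅ Z ⊕ Z/2, Ȟ^2 ≅ 0
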